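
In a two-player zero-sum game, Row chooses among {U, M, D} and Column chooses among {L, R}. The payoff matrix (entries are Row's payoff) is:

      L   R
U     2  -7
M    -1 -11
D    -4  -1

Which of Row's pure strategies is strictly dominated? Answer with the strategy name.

U gives a strictly higher payoff than M against every column: 2 > -1, -7 > -11.
So M is strictly dominated and Row never plays it.

M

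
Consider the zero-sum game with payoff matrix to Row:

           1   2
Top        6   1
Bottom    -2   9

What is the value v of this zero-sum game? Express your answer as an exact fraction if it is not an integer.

Row minima: Top → 1, Bottom → -2; maximin = 1.
Column maxima: 1 → 6, 2 → 9; minimax = 6.
1 ≠ 6, so there is no saddle point; optimal play is mixed.
Let Row play Top with probability p. Expected payoff against 1: 6p + (-2)(1−p) = 8p − 2; against 2: 1p + 9(1−p) = −8p + 9.
Setting these equal: 8p − 2 = −8p + 9 ⇒ 16p = 11 ⇒ p = 11/16, and the value is (8)·(11/16) − 2 = 7/2.
For Column: with q = P(1), equating Top's and Bottom's payoffs gives 5q + 1 = −11q + 9 ⇒ q = 1/2.

7/2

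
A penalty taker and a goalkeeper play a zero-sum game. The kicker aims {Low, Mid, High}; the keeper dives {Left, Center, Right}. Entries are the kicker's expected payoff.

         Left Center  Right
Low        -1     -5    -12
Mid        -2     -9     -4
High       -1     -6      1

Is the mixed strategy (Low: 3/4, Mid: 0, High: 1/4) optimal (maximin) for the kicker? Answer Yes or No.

Against Left this mix gives (3/4)·(-1) + (1/4)·(-1) = -1.
Against Center this mix gives (3/4)·(-5) + (1/4)·(-6) = -21/4.
Against Right this mix gives (3/4)·(-12) + (1/4)·1 = -35/4.
The keeper will play Right, holding the kicker to -35/4. Shifting weight toward the row that does better against Right would raise this floor (the equalizing mix achieves -11/2 against both Right and Center), so the proposed strategy is not optimal.

No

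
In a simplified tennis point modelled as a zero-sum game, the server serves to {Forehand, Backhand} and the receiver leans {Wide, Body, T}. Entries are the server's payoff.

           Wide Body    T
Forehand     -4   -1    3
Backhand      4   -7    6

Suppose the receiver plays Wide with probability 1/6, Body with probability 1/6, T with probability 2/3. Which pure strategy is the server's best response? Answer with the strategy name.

Backhand

Expected payoff of Forehand: (1/6)·(-4) + (1/6)·(-1) + (2/3)·3 = 7/6.
Expected payoff of Backhand: (1/6)·4 + (1/6)·(-7) + (2/3)·6 = 7/2.
The largest is 7/2, so the server's best response is Backhand.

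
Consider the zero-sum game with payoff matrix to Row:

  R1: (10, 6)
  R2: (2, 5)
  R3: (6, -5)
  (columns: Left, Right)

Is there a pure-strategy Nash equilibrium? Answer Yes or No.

Row minima: R1 → 6, R2 → 2, R3 → -5; maximin = 6.
Column maxima: Left → 10, Right → 6; minimax = 6.
maximin = minimax = 6, so a saddle point exists.

Yes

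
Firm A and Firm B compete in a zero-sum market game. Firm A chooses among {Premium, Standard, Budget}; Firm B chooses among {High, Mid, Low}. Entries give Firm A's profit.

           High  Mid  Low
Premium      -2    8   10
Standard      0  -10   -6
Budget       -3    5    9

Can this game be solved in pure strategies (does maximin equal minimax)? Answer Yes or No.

Row minima: Premium → -2, Standard → -10, Budget → -3; maximin = -2.
Column maxima: High → 0, Mid → 8, Low → 10; minimax = 0.
-2 ≠ 0, so no pure-strategy equilibrium exists.

No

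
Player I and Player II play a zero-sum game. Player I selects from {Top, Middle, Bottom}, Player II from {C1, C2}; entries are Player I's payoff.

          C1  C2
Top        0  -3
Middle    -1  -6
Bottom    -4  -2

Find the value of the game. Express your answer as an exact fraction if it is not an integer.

Row minima: Top → -3, Middle → -6, Bottom → -4; maximin = -3.
Column maxima: C1 → 0, C2 → -2; minimax = -2.
-3 ≠ -2, so there is no saddle point; optimal play is mixed.
Middle is strictly dominated by Top, so Player I never plays it.
On the remaining 2×2 (Top, Bottom vs C1, C2):
Let Player I play Top with probability p. Expected payoff against C1: 0p + (-4)(1−p) = 4p − 4; against C2: (-3)p + (-2)(1−p) = −p − 2.
Setting these equal: 4p − 4 = −p − 2 ⇒ 5p = 2 ⇒ p = 2/5, and the value is (4)·(2/5) − 4 = -12/5.
For Player II: with q = P(C1), equating Top's and Bottom's payoffs gives 3q − 3 = −2q − 2 ⇒ q = 1/5.

-12/5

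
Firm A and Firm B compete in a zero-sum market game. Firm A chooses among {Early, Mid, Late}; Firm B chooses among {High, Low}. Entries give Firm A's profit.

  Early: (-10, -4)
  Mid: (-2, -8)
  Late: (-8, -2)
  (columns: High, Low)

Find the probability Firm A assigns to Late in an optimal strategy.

Row minima: Early → -10, Mid → -8, Late → -8; maximin = -8.
Column maxima: High → -2, Low → -2; minimax = -2.
-8 ≠ -2, so there is no saddle point; optimal play is mixed.
Early is strictly dominated by Late, so Firm A never plays it.
On the remaining 2×2 (Mid, Late vs High, Low):
Let Firm A play Mid with probability p. Expected payoff against High: (-2)p + (-8)(1−p) = 6p − 8; against Low: (-8)p + (-2)(1−p) = −6p − 2.
Setting these equal: 6p − 8 = −6p − 2 ⇒ 12p = 6 ⇒ p = 1/2, and the value is (6)·(1/2) − 8 = -5.
For Firm B: with q = P(High), equating Mid's and Late's payoffs gives 6q − 8 = −6q − 2 ⇒ q = 1/2.

1/2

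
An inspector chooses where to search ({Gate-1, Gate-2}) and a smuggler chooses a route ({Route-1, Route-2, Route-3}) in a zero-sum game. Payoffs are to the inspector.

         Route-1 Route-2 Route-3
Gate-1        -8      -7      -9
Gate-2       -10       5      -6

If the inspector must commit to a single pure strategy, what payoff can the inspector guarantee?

Row minima: Gate-1 → -9, Gate-2 → -10.
The best of these is -9.

-9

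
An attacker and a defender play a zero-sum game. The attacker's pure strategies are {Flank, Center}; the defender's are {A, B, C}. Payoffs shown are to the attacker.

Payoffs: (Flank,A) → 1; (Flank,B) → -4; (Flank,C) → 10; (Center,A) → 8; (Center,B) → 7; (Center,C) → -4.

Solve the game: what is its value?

Row minima: Flank → -4, Center → -4; maximin = -4.
Column maxima: A → 8, B → 7, C → 10; minimax = 7.
-4 ≠ 7, so there is no saddle point; optimal play is mixed.
A is strictly dominated by B (it gives the attacker strictly more in every row), so the defender never plays it.
On the remaining 2×2 (Flank, Center vs B, C):
Let the attacker play Flank with probability p. Expected payoff against B: (-4)p + 7(1−p) = −11p + 7; against C: 10p + (-4)(1−p) = 14p − 4.
Setting these equal: −11p + 7 = 14p − 4 ⇒ −25p = -11 ⇒ p = 11/25, and the value is (-11)·(11/25) + 7 = 54/25.
For the defender: with q = P(B), equating Flank's and Center's payoffs gives −14q + 10 = 11q − 4 ⇒ q = 14/25.

54/25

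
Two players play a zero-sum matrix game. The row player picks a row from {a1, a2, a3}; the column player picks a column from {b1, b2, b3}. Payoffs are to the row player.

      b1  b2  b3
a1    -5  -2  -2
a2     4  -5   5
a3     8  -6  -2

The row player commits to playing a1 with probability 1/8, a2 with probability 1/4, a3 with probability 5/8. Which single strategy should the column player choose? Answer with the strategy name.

b2

If the column player plays b1, the row player's expected payoff is (1/8)·(-5) + (1/4)·4 + (5/8)·8 = 43/8.
If the column player plays b2, the row player's expected payoff is (1/8)·(-2) + (1/4)·(-5) + (5/8)·(-6) = -21/4.
If the column player plays b3, the row player's expected payoff is (1/8)·(-2) + (1/4)·5 + (5/8)·(-2) = -1/4.
The column player minimizes the row player's payoff; the smallest is -21/4, so the best response is b2.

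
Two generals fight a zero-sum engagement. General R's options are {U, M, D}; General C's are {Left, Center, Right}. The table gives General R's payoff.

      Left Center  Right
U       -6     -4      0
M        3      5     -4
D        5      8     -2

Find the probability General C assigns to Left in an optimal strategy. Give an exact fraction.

Row minima: U → -6, M → -4, D → -2; maximin = -2.
Column maxima: Left → 5, Center → 8, Right → 0; minimax = 0.
-2 ≠ 0, so there is no saddle point; optimal play is mixed.
M is strictly dominated by D, so General R never plays it.
Center is strictly dominated by Left (it gives General R strictly more in every row), so General C never plays it.
On the remaining 2×2 (U, D vs Left, Right):
Let General R play U with probability p. Expected payoff against Left: (-6)p + 5(1−p) = −11p + 5; against Right: 0p + (-2)(1−p) = 2p − 2.
Setting these equal: −11p + 5 = 2p − 2 ⇒ −13p = -7 ⇒ p = 7/13, and the value is (-11)·(7/13) + 5 = -12/13.
For General C: with q = P(Left), equating U's and D's payoffs gives −6q = 7q − 2 ⇒ q = 2/13.

2/13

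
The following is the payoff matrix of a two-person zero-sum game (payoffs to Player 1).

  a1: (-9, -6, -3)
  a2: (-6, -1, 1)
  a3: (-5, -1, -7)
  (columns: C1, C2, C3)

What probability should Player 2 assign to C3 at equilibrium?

Row minima: a1 → -9, a2 → -6, a3 → -7; maximin = -6.
Column maxima: C1 → -5, C2 → -1, C3 → 1; minimax = -5.
-6 ≠ -5, so there is no saddle point; optimal play is mixed.
a1 is strictly dominated by a2, so Player 1 never plays it.
C2 is strictly dominated by C1 (it gives Player 1 strictly more in every row), so Player 2 never plays it.
On the remaining 2×2 (a2, a3 vs C1, C3):
Let Player 1 play a2 with probability p. Expected payoff against C1: (-6)p + (-5)(1−p) = −p − 5; against C3: 1p + (-7)(1−p) = 8p − 7.
Setting these equal: −p − 5 = 8p − 7 ⇒ −9p = -2 ⇒ p = 2/9, and the value is (-1)·(2/9) − 5 = -47/9.
For Player 2: with q = P(C1), equating a2's and a3's payoffs gives −7q + 1 = 2q − 7 ⇒ q = 8/9.

1/9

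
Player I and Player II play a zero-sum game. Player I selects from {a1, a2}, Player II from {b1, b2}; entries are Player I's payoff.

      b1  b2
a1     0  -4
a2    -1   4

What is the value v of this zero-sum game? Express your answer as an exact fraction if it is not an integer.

-4/9

Row minima: a1 → -4, a2 → -1; maximin = -1.
Column maxima: b1 → 0, b2 → 4; minimax = 0.
-1 ≠ 0, so there is no saddle point; optimal play is mixed.
Let Player I play a1 with probability p. Expected payoff against b1: 0p + (-1)(1−p) = p − 1; against b2: (-4)p + 4(1−p) = −8p + 4.
Setting these equal: p − 1 = −8p + 4 ⇒ 9p = 5 ⇒ p = 5/9, and the value is (1)·(5/9) − 1 = -4/9.
For Player II: with q = P(b1), equating a1's and a2's payoffs gives 4q − 4 = −5q + 4 ⇒ q = 8/9.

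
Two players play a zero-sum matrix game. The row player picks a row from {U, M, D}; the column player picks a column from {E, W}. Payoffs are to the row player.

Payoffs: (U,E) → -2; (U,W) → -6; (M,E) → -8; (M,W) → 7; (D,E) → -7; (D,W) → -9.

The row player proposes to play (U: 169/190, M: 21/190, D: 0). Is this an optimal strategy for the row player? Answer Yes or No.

No

Against E this mix gives (169/190)·(-2) + (21/190)·(-8) = -253/95.
Against W this mix gives (169/190)·(-6) + (21/190)·7 = -867/190.
The column player will play W, holding the row player to -867/190. Shifting weight toward the row that does better against W would raise this floor (the equalizing mix achieves -62/19 against both W and E), so the proposed strategy is not optimal.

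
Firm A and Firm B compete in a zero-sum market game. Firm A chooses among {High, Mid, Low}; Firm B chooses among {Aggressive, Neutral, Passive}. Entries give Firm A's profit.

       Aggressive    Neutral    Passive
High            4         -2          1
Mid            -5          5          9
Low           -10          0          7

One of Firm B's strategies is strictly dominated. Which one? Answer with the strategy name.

Neutral holds Firm A's payoff strictly below Passive in every row: -2 < 1, 5 < 9, 0 < 7.
So Passive is strictly dominated for Firm B.

Passive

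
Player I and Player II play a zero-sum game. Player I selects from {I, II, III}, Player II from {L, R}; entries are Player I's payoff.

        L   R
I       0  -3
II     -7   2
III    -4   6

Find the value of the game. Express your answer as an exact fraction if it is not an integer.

Row minima: I → -3, II → -7, III → -4; maximin = -3.
Column maxima: L → 0, R → 6; minimax = 0.
-3 ≠ 0, so there is no saddle point; optimal play is mixed.
II is strictly dominated by III, so Player I never plays it.
On the remaining 2×2 (I, III vs L, R):
Let Player I play I with probability p. Expected payoff against L: 0p + (-4)(1−p) = 4p − 4; against R: (-3)p + 6(1−p) = −9p + 6.
Setting these equal: 4p − 4 = −9p + 6 ⇒ 13p = 10 ⇒ p = 10/13, and the value is (4)·(10/13) − 4 = -12/13.
For Player II: with q = P(L), equating I's and III's payoffs gives 3q − 3 = −10q + 6 ⇒ q = 9/13.

-12/13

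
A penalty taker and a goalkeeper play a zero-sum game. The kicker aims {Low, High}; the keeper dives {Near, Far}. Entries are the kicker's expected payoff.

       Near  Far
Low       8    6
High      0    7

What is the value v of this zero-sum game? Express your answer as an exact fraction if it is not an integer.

Row minima: Low → 6, High → 0; maximin = 6.
Column maxima: Near → 8, Far → 7; minimax = 7.
6 ≠ 7, so there is no saddle point; optimal play is mixed.
Let the kicker play Low with probability p. Expected payoff against Near: 8p + 0(1−p) = 8p; against Far: 6p + 7(1−p) = −p + 7.
Setting these equal: 8p = −p + 7 ⇒ 9p = 7 ⇒ p = 7/9, and the value is (8)·(7/9) = 56/9.
For the keeper: with q = P(Near), equating Low's and High's payoffs gives 2q + 6 = −7q + 7 ⇒ q = 1/9.

56/9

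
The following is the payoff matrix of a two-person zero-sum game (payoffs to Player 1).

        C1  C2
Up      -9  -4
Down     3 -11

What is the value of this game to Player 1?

Row minima: Up → -9, Down → -11; maximin = -9.
Column maxima: C1 → 3, C2 → -4; minimax = -4.
-9 ≠ -4, so there is no saddle point; optimal play is mixed.
Let Player 1 play Up with probability p. Expected payoff against C1: (-9)p + 3(1−p) = −12p + 3; against C2: (-4)p + (-11)(1−p) = 7p − 11.
Setting these equal: −12p + 3 = 7p − 11 ⇒ −19p = -14 ⇒ p = 14/19, and the value is (-12)·(14/19) + 3 = -111/19.
For Player 2: with q = P(C1), equating Up's and Down's payoffs gives −5q − 4 = 14q − 11 ⇒ q = 7/19.

-111/19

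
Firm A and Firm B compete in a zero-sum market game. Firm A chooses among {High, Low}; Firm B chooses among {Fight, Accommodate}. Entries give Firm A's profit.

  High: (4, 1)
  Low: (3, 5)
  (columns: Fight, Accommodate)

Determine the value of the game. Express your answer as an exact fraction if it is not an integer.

Row minima: High → 1, Low → 3; maximin = 3.
Column maxima: Fight → 4, Accommodate → 5; minimax = 4.
3 ≠ 4, so there is no saddle point; optimal play is mixed.
Let Firm A play High with probability p. Expected payoff against Fight: 4p + 3(1−p) = p + 3; against Accommodate: 1p + 5(1−p) = −4p + 5.
Setting these equal: p + 3 = −4p + 5 ⇒ 5p = 2 ⇒ p = 2/5, and the value is (1)·(2/5) + 3 = 17/5.
For Firm B: with q = P(Fight), equating High's and Low's payoffs gives 3q + 1 = −2q + 5 ⇒ q = 4/5.

17/5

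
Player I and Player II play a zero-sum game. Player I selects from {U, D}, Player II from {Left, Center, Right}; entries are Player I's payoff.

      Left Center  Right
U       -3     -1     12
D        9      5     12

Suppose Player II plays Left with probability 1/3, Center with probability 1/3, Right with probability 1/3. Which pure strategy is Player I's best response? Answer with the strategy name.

Expected payoff of U: (1/3)·(-3) + (1/3)·(-1) + (1/3)·12 = 8/3.
Expected payoff of D: (1/3)·9 + (1/3)·5 + (1/3)·12 = 26/3.
The largest is 26/3, so Player I's best response is D.

D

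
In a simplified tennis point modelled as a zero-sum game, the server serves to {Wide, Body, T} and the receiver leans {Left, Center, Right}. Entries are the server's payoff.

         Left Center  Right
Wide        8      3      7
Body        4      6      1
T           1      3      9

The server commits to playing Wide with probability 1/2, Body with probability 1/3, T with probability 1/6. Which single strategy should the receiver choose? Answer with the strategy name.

If the receiver plays Left, the server's expected payoff is (1/2)·8 + (1/3)·4 + (1/6)·1 = 11/2.
If the receiver plays Center, the server's expected payoff is (1/2)·3 + (1/3)·6 + (1/6)·3 = 4.
If the receiver plays Right, the server's expected payoff is (1/2)·7 + (1/3)·1 + (1/6)·9 = 16/3.
The receiver minimizes the server's payoff; the smallest is 4, so the best response is Center.

Center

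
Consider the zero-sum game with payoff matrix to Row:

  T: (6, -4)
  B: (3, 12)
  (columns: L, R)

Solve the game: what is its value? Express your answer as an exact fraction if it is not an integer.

84/19

Row minima: T → -4, B → 3; maximin = 3.
Column maxima: L → 6, R → 12; minimax = 6.
3 ≠ 6, so there is no saddle point; optimal play is mixed.
Let Row play T with probability p. Expected payoff against L: 6p + 3(1−p) = 3p + 3; against R: (-4)p + 12(1−p) = −16p + 12.
Setting these equal: 3p + 3 = −16p + 12 ⇒ 19p = 9 ⇒ p = 9/19, and the value is (3)·(9/19) + 3 = 84/19.
For Column: with q = P(L), equating T's and B's payoffs gives 10q − 4 = −9q + 12 ⇒ q = 16/19.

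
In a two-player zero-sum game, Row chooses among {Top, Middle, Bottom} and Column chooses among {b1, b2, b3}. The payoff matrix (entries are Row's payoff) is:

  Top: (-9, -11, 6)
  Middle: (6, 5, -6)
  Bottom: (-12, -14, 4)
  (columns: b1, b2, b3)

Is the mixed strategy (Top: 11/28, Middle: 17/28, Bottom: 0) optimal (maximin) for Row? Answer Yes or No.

Yes

Against b1 this mix gives (11/28)·(-9) + (17/28)·6 = 3/28.
Against b2 this mix gives (11/28)·(-11) + (17/28)·5 = -9/7.
Against b3 this mix gives (11/28)·6 + (17/28)·(-6) = -9/7.
All of Column's active replies (b2, b3) yield -9/7, and no column does worse for Row. The mix makes Column indifferent and guarantees -9/7, so it is optimal.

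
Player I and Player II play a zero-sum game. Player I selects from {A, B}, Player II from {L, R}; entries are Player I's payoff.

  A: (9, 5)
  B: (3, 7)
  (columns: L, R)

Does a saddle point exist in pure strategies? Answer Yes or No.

No

Row minima: A → 5, B → 3; maximin = 5.
Column maxima: L → 9, R → 7; minimax = 7.
5 ≠ 7, so no pure-strategy equilibrium exists.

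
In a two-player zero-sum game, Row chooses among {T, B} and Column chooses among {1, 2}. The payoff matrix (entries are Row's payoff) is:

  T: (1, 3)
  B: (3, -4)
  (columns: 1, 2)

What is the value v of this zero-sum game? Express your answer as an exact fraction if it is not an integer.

13/9

Row minima: T → 1, B → -4; maximin = 1.
Column maxima: 1 → 3, 2 → 3; minimax = 3.
1 ≠ 3, so there is no saddle point; optimal play is mixed.
Let Row play T with probability p. Expected payoff against 1: 1p + 3(1−p) = −2p + 3; against 2: 3p + (-4)(1−p) = 7p − 4.
Setting these equal: −2p + 3 = 7p − 4 ⇒ −9p = -7 ⇒ p = 7/9, and the value is (-2)·(7/9) + 3 = 13/9.
For Column: with q = P(1), equating T's and B's payoffs gives −2q + 3 = 7q − 4 ⇒ q = 7/9.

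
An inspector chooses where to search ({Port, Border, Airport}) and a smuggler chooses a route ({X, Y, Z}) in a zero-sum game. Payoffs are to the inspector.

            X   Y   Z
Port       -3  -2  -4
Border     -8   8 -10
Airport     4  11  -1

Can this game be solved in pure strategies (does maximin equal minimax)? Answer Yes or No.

Yes

Row minima: Port → -4, Border → -10, Airport → -1; maximin = -1.
Column maxima: X → 4, Y → 11, Z → -1; minimax = -1.
maximin = minimax = -1, so a saddle point exists.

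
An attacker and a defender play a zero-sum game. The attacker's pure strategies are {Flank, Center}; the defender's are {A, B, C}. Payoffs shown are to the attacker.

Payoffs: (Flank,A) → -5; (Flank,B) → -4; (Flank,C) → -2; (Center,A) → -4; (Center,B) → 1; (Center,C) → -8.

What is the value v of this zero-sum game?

-32/7

Row minima: Flank → -5, Center → -8; maximin = -5.
Column maxima: A → -4, B → 1, C → -2; minimax = -4.
-5 ≠ -4, so there is no saddle point; optimal play is mixed.
B is strictly dominated by A (it gives the attacker strictly more in every row), so the defender never plays it.
On the remaining 2×2 (Flank, Center vs A, C):
Let the attacker play Flank with probability p. Expected payoff against A: (-5)p + (-4)(1−p) = −p − 4; against C: (-2)p + (-8)(1−p) = 6p − 8.
Setting these equal: −p − 4 = 6p − 8 ⇒ −7p = -4 ⇒ p = 4/7, and the value is (-1)·(4/7) − 4 = -32/7.
For the defender: with q = P(A), equating Flank's and Center's payoffs gives −3q − 2 = 4q − 8 ⇒ q = 6/7.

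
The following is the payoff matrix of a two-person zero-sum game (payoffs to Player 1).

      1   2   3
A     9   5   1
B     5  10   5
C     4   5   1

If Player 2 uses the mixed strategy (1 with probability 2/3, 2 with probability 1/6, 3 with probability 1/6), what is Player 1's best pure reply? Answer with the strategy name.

Expected payoff of A: (2/3)·9 + (1/6)·5 + (1/6)·1 = 7.
Expected payoff of B: (2/3)·5 + (1/6)·10 + (1/6)·5 = 35/6.
Expected payoff of C: (2/3)·4 + (1/6)·5 + (1/6)·1 = 11/3.
The largest is 7, so Player 1's best response is A.

A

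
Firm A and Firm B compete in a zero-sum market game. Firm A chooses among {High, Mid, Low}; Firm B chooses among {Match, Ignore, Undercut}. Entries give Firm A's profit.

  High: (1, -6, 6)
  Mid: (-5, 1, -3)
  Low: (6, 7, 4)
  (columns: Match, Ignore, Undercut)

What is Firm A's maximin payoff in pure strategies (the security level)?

4

Row minima: High → -6, Mid → -5, Low → 4.
The best of these is 4.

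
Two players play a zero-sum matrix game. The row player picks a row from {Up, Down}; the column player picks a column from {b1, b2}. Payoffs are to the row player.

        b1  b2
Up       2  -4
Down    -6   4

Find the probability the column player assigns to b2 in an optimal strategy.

Row minima: Up → -4, Down → -6; maximin = -4.
Column maxima: b1 → 2, b2 → 4; minimax = 2.
-4 ≠ 2, so there is no saddle point; optimal play is mixed.
Let the row player play Up with probability p. Expected payoff against b1: 2p + (-6)(1−p) = 8p − 6; against b2: (-4)p + 4(1−p) = −8p + 4.
Setting these equal: 8p − 6 = −8p + 4 ⇒ 16p = 10 ⇒ p = 5/8, and the value is (8)·(5/8) − 6 = -1.
For the column player: with q = P(b1), equating Up's and Down's payoffs gives 6q − 4 = −10q + 4 ⇒ q = 1/2.

1/2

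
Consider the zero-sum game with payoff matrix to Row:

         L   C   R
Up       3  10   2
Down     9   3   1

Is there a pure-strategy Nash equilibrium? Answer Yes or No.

Row minima: Up → 2, Down → 1; maximin = 2.
Column maxima: L → 9, C → 10, R → 2; minimax = 2.
maximin = minimax = 2, so a saddle point exists.

Yes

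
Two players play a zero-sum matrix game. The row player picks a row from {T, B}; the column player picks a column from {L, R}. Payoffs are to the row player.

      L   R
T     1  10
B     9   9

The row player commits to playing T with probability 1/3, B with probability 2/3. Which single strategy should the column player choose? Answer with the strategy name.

L

If the column player plays L, the row player's expected payoff is (1/3)·1 + (2/3)·9 = 19/3.
If the column player plays R, the row player's expected payoff is (1/3)·10 + (2/3)·9 = 28/3.
The column player minimizes the row player's payoff; the smallest is 19/3, so the best response is L.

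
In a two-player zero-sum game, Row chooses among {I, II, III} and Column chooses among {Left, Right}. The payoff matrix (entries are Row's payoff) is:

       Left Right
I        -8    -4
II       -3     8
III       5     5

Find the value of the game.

5

Row minima: I → -8, II → -3, III → 5; maximin = 5.
Column maxima: Left → 5, Right → 8; minimax = 5.
Since maximin = minimax = 5, there is a saddle point and the value is 5.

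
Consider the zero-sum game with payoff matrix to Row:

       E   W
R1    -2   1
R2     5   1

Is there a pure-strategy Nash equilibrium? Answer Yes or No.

Row minima: R1 → -2, R2 → 1; maximin = 1.
Column maxima: E → 5, W → 1; minimax = 1.
maximin = minimax = 1, so a saddle point exists.

Yes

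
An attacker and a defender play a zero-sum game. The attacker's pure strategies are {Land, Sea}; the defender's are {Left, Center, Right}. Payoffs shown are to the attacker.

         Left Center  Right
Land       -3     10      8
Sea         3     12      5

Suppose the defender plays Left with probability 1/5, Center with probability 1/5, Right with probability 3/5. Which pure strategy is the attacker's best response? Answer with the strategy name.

Land

Expected payoff of Land: (1/5)·(-3) + (1/5)·10 + (3/5)·8 = 31/5.
Expected payoff of Sea: (1/5)·3 + (1/5)·12 + (3/5)·5 = 6.
The largest is 31/5, so the attacker's best response is Land.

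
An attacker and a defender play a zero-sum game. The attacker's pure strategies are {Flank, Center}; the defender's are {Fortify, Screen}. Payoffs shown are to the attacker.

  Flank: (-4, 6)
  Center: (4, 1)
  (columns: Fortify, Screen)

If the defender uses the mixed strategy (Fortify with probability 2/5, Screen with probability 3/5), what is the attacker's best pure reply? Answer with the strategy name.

Center

Expected payoff of Flank: (2/5)·(-4) + (3/5)·6 = 2.
Expected payoff of Center: (2/5)·4 + (3/5)·1 = 11/5.
The largest is 11/5, so the attacker's best response is Center.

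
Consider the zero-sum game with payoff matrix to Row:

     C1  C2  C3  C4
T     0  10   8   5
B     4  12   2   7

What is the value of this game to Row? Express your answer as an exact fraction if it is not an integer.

Row minima: T → 0, B → 2; maximin = 2.
Column maxima: C1 → 4, C2 → 12, C3 → 8, C4 → 7; minimax = 4.
2 ≠ 4, so there is no saddle point; optimal play is mixed.
C2 is strictly dominated by C1 (it gives Row strictly more in every row), so Column never plays it.
C4 is strictly dominated by C1 (it gives Row strictly more in every row), so Column never plays it.
On the remaining 2×2 (T, B vs C1, C3):
Let Row play T with probability p. Expected payoff against C1: 0p + 4(1−p) = −4p + 4; against C3: 8p + 2(1−p) = 6p + 2.
Setting these equal: −4p + 4 = 6p + 2 ⇒ −10p = -2 ⇒ p = 1/5, and the value is (-4)·(1/5) + 4 = 16/5.
For Column: with q = P(C1), equating T's and B's payoffs gives −8q + 8 = 2q + 2 ⇒ q = 3/5.

16/5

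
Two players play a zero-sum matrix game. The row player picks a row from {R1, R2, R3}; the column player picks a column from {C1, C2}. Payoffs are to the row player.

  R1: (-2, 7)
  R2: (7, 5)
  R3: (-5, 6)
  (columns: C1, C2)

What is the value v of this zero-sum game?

Row minima: R1 → -2, R2 → 5, R3 → -5; maximin = 5.
Column maxima: C1 → 7, C2 → 7; minimax = 7.
5 ≠ 7, so there is no saddle point; optimal play is mixed.
R3 is strictly dominated by R1, so the row player never plays it.
On the remaining 2×2 (R1, R2 vs C1, C2):
Let the row player play R1 with probability p. Expected payoff against C1: (-2)p + 7(1−p) = −9p + 7; against C2: 7p + 5(1−p) = 2p + 5.
Setting these equal: −9p + 7 = 2p + 5 ⇒ −11p = -2 ⇒ p = 2/11, and the value is (-9)·(2/11) + 7 = 59/11.
For the column player: with q = P(C1), equating R1's and R2's payoffs gives −9q + 7 = 2q + 5 ⇒ q = 2/11.

59/11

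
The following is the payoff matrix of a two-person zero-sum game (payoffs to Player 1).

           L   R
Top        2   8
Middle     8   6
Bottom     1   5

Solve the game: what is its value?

13/2

Row minima: Top → 2, Middle → 6, Bottom → 1; maximin = 6.
Column maxima: L → 8, R → 8; minimax = 8.
6 ≠ 8, so there is no saddle point; optimal play is mixed.
Bottom is strictly dominated by Top, so Player 1 never plays it.
On the remaining 2×2 (Top, Middle vs L, R):
Let Player 1 play Top with probability p. Expected payoff against L: 2p + 8(1−p) = −6p + 8; against R: 8p + 6(1−p) = 2p + 6.
Setting these equal: −6p + 8 = 2p + 6 ⇒ −8p = -2 ⇒ p = 1/4, and the value is (-6)·(1/4) + 8 = 13/2.
For Player 2: with q = P(L), equating Top's and Middle's payoffs gives −6q + 8 = 2q + 6 ⇒ q = 1/4.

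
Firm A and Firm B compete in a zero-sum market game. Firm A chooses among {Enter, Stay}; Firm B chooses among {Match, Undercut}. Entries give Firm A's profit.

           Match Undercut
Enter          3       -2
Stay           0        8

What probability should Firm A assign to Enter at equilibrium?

8/13

Row minima: Enter → -2, Stay → 0; maximin = 0.
Column maxima: Match → 3, Undercut → 8; minimax = 3.
0 ≠ 3, so there is no saddle point; optimal play is mixed.
Let Firm A play Enter with probability p. Expected payoff against Match: 3p + 0(1−p) = 3p; against Undercut: (-2)p + 8(1−p) = −10p + 8.
Setting these equal: 3p = −10p + 8 ⇒ 13p = 8 ⇒ p = 8/13, and the value is (3)·(8/13) = 24/13.
For Firm B: with q = P(Match), equating Enter's and Stay's payoffs gives 5q − 2 = −8q + 8 ⇒ q = 10/13.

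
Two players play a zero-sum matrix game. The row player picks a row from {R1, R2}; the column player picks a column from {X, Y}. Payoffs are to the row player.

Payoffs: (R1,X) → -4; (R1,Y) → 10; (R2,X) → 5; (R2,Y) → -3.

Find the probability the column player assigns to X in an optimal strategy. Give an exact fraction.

Row minima: R1 → -4, R2 → -3; maximin = -3.
Column maxima: X → 5, Y → 10; minimax = 5.
-3 ≠ 5, so there is no saddle point; optimal play is mixed.
Let the row player play R1 with probability p. Expected payoff against X: (-4)p + 5(1−p) = −9p + 5; against Y: 10p + (-3)(1−p) = 13p − 3.
Setting these equal: −9p + 5 = 13p − 3 ⇒ −22p = -8 ⇒ p = 4/11, and the value is (-9)·(4/11) + 5 = 19/11.
For the column player: with q = P(X), equating R1's and R2's payoffs gives −14q + 10 = 8q − 3 ⇒ q = 13/22.

13/22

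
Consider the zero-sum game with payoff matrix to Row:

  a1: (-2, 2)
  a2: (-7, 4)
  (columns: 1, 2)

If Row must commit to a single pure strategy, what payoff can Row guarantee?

-2

Row minima: a1 → -2, a2 → -7.
The best of these is -2.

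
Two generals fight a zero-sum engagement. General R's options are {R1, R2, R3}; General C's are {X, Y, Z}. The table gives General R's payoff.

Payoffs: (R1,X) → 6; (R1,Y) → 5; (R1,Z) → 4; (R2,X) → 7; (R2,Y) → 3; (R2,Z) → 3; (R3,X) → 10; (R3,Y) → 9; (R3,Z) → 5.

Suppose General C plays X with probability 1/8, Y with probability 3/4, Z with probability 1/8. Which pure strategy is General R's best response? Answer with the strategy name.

R3

Expected payoff of R1: (1/8)·6 + (3/4)·5 + (1/8)·4 = 5.
Expected payoff of R2: (1/8)·7 + (3/4)·3 + (1/8)·3 = 7/2.
Expected payoff of R3: (1/8)·10 + (3/4)·9 + (1/8)·5 = 69/8.
The largest is 69/8, so General R's best response is R3.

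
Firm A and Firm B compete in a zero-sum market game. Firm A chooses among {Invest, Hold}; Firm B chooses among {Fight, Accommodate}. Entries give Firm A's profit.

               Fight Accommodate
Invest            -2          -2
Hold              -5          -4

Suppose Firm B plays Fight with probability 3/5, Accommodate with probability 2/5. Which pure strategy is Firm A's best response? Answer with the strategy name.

Invest

Expected payoff of Invest: (3/5)·(-2) + (2/5)·(-2) = -2.
Expected payoff of Hold: (3/5)·(-5) + (2/5)·(-4) = -23/5.
The largest is -2, so Firm A's best response is Invest.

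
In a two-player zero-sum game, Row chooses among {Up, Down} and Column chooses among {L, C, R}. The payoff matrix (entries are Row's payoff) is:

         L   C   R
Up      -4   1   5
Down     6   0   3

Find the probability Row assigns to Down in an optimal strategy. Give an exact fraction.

5/11

Row minima: Up → -4, Down → 0; maximin = 0.
Column maxima: L → 6, C → 1, R → 5; minimax = 1.
0 ≠ 1, so there is no saddle point; optimal play is mixed.
R is strictly dominated by C (it gives Row strictly more in every row), so Column never plays it.
On the remaining 2×2 (Up, Down vs L, C):
Let Row play Up with probability p. Expected payoff against L: (-4)p + 6(1−p) = −10p + 6; against C: 1p + 0(1−p) = p.
Setting these equal: −10p + 6 = p ⇒ −11p = -6 ⇒ p = 6/11, and the value is (-10)·(6/11) + 6 = 6/11.
For Column: with q = P(L), equating Up's and Down's payoffs gives −5q + 1 = 6q ⇒ q = 1/11.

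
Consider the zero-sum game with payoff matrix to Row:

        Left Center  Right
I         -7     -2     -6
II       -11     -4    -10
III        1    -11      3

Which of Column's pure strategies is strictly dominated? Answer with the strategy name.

Left holds Row's payoff strictly below Right in every row: -7 < -6, -11 < -10, 1 < 3.
So Right is strictly dominated for Column.

Right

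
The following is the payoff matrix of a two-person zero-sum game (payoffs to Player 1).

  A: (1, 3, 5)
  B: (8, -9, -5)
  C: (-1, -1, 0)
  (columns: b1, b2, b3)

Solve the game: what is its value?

33/19

Row minima: A → 1, B → -9, C → -1; maximin = 1.
Column maxima: b1 → 8, b2 → 3, b3 → 5; minimax = 3.
1 ≠ 3, so there is no saddle point; optimal play is mixed.
C is strictly dominated by A, so Player 1 never plays it.
b3 is strictly dominated by b2 (it gives Player 1 strictly more in every row), so Player 2 never plays it.
On the remaining 2×2 (A, B vs b1, b2):
Let Player 1 play A with probability p. Expected payoff against b1: 1p + 8(1−p) = −7p + 8; against b2: 3p + (-9)(1−p) = 12p − 9.
Setting these equal: −7p + 8 = 12p − 9 ⇒ −19p = -17 ⇒ p = 17/19, and the value is (-7)·(17/19) + 8 = 33/19.
For Player 2: with q = P(b1), equating A's and B's payoffs gives −2q + 3 = 17q − 9 ⇒ q = 12/19.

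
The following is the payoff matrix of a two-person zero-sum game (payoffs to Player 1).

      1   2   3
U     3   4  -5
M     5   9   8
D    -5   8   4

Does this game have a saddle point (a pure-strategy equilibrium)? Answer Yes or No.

Yes

Row minima: U → -5, M → 5, D → -5; maximin = 5.
Column maxima: 1 → 5, 2 → 9, 3 → 8; minimax = 5.
maximin = minimax = 5, so a saddle point exists.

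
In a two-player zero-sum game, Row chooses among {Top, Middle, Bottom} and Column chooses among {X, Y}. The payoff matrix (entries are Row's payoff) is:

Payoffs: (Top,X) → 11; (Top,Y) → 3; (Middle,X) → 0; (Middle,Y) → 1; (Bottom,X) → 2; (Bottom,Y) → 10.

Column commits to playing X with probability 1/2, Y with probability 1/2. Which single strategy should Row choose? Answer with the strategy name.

Top

Expected payoff of Top: (1/2)·11 + (1/2)·3 = 7.
Expected payoff of Middle: (1/2)·0 + (1/2)·1 = 1/2.
Expected payoff of Bottom: (1/2)·2 + (1/2)·10 = 6.
The largest is 7, so Row's best response is Top.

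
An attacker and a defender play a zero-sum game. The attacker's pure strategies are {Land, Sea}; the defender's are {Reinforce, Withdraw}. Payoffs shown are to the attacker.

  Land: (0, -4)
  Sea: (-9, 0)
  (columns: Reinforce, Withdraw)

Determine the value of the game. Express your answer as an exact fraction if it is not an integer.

-36/13

Row minima: Land → -4, Sea → -9; maximin = -4.
Column maxima: Reinforce → 0, Withdraw → 0; minimax = 0.
-4 ≠ 0, so there is no saddle point; optimal play is mixed.
Let the attacker play Land with probability p. Expected payoff against Reinforce: 0p + (-9)(1−p) = 9p − 9; against Withdraw: (-4)p + 0(1−p) = −4p.
Setting these equal: 9p − 9 = −4p ⇒ 13p = 9 ⇒ p = 9/13, and the value is (9)·(9/13) − 9 = -36/13.
For the defender: with q = P(Reinforce), equating Land's and Sea's payoffs gives 4q − 4 = −9q ⇒ q = 4/13.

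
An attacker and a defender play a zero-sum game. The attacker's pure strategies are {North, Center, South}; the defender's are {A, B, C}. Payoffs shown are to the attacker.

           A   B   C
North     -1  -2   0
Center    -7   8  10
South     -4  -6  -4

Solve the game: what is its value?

Row minima: North → -2, Center → -7, South → -6; maximin = -2.
Column maxima: A → -1, B → 8, C → 10; minimax = -1.
-2 ≠ -1, so there is no saddle point; optimal play is mixed.
South is strictly dominated by North, so the attacker never plays it.
With South eliminated, C is strictly dominated by A (it gives the attacker strictly more in every remaining row), so the defender never plays it.
On the remaining 2×2 (North, Center vs A, B):
Let the attacker play North with probability p. Expected payoff against A: (-1)p + (-7)(1−p) = 6p − 7; against B: (-2)p + 8(1−p) = −10p + 8.
Setting these equal: 6p − 7 = −10p + 8 ⇒ 16p = 15 ⇒ p = 15/16, and the value is (6)·(15/16) − 7 = -11/8.
For the defender: with q = P(A), equating North's and Center's payoffs gives q − 2 = −15q + 8 ⇒ q = 5/8.

-11/8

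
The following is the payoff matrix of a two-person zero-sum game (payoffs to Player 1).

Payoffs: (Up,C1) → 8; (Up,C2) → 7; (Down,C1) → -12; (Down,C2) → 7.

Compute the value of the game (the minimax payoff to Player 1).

7

Row minima: Up → 7, Down → -12; maximin = 7.
Column maxima: C1 → 8, C2 → 7; minimax = 7.
Since maximin = minimax = 7, there is a saddle point and the value is 7.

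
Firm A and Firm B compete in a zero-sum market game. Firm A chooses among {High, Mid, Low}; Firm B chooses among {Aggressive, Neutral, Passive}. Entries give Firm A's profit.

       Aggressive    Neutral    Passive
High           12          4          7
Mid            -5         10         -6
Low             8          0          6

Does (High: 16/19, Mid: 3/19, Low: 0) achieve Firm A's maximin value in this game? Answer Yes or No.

Yes

Against Aggressive this mix gives (16/19)·12 + (3/19)·(-5) = 177/19.
Against Neutral this mix gives (16/19)·4 + (3/19)·10 = 94/19.
Against Passive this mix gives (16/19)·7 + (3/19)·(-6) = 94/19.
All of Firm B's active replies (Neutral, Passive) yield 94/19, and no column does worse for Firm A. The mix makes Firm B indifferent and guarantees 94/19, so it is optimal.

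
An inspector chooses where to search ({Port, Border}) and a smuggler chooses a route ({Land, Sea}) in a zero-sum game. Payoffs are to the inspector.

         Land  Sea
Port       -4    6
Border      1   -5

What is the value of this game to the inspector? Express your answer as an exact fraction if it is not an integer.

Row minima: Port → -4, Border → -5; maximin = -4.
Column maxima: Land → 1, Sea → 6; minimax = 1.
-4 ≠ 1, so there is no saddle point; optimal play is mixed.
Let the inspector play Port with probability p. Expected payoff against Land: (-4)p + 1(1−p) = −5p + 1; against Sea: 6p + (-5)(1−p) = 11p − 5.
Setting these equal: −5p + 1 = 11p − 5 ⇒ −16p = -6 ⇒ p = 3/8, and the value is (-5)·(3/8) + 1 = -7/8.
For the smuggler: with q = P(Land), equating Port's and Border's payoffs gives −10q + 6 = 6q − 5 ⇒ q = 11/16.

-7/8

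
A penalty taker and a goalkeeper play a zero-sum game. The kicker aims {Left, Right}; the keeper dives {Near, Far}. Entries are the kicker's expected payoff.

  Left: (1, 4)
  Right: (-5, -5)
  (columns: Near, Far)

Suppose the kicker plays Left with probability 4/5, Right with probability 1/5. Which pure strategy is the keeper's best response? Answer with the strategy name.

If the keeper plays Near, the kicker's expected payoff is (4/5)·1 + (1/5)·(-5) = -1/5.
If the keeper plays Far, the kicker's expected payoff is (4/5)·4 + (1/5)·(-5) = 11/5.
The keeper minimizes the kicker's payoff; the smallest is -1/5, so the best response is Near.

Near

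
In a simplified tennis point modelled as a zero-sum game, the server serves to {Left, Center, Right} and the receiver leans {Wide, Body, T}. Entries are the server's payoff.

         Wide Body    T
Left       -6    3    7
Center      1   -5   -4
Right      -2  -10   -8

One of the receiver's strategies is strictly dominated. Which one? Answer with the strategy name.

T

Body holds the server's payoff strictly below T in every row: 3 < 7, -5 < -4, -10 < -8.
So T is strictly dominated for the receiver.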